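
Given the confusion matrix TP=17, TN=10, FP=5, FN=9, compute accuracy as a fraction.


Accuracy = (TP + TN) / (TP + TN + FP + FN)
TP + TN = 17 + 10 = 27
Total = 17 + 10 + 5 + 9 = 41
Accuracy = 27 / 41 = 27/41

27/41


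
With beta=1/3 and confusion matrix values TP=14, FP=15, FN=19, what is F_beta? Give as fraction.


P = TP/(TP+FP) = 14/29 = 14/29
R = TP/(TP+FN) = 14/33 = 14/33
beta^2 = 1/3^2 = 1/9
(1 + beta^2) = 10/9
Numerator = (1+beta^2)*P*R = 1960/8613
Denominator = beta^2*P + R = 14/261 + 14/33 = 1372/2871
F_beta = 10/21

10/21


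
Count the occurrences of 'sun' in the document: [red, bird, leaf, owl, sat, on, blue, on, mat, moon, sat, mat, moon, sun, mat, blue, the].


Document has 17 words
Scanning for 'sun':
Found at positions: [13]
Count = 1

1


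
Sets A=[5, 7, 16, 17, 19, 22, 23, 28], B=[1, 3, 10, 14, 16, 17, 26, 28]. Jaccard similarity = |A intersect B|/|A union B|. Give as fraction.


A intersect B = [16, 17, 28]
|A intersect B| = 3
A union B = [1, 3, 5, 7, 10, 14, 16, 17, 19, 22, 23, 26, 28]
|A union B| = 13
Jaccard = 3/13 = 3/13

3/13


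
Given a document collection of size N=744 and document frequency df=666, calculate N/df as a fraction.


IDF ratio = N / df
= 744 / 666
= 124/111

124/111


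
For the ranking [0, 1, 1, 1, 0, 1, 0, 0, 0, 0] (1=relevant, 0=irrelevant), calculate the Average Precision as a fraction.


Computing P@k for each relevant position:
Position 1: not relevant
Position 2: relevant, P@2 = 1/2 = 1/2
Position 3: relevant, P@3 = 2/3 = 2/3
Position 4: relevant, P@4 = 3/4 = 3/4
Position 5: not relevant
Position 6: relevant, P@6 = 4/6 = 2/3
Position 7: not relevant
Position 8: not relevant
Position 9: not relevant
Position 10: not relevant
Sum of P@k = 1/2 + 2/3 + 3/4 + 2/3 = 31/12
AP = 31/12 / 4 = 31/48

31/48


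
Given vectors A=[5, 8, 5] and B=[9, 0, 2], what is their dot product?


Dot product = sum of element-wise products
A[0]*B[0] = 5*9 = 45
A[1]*B[1] = 8*0 = 0
A[2]*B[2] = 5*2 = 10
Sum = 45 + 0 + 10 = 55

55


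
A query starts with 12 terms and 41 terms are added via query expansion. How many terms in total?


Original terms: 12
Expansion terms: 41
Total = 12 + 41 = 53

53


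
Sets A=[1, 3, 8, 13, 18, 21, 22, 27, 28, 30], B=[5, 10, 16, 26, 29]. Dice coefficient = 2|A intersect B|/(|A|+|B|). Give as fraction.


A intersect B = []
|A intersect B| = 0
|A| = 10, |B| = 5
Dice = 2*0 / (10+5)
= 0 / 15 = 0

0


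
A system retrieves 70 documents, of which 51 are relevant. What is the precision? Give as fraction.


Precision = relevant_retrieved / total_retrieved
= 51 / 70
= 51 / (51 + 19)
= 51/70

51/70


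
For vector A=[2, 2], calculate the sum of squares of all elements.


|A|^2 = sum of squared components
A[0]^2 = 2^2 = 4
A[1]^2 = 2^2 = 4
Sum = 4 + 4 = 8

8


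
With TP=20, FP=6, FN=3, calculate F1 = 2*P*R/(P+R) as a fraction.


F1 = 2 * P * R / (P + R)
P = TP/(TP+FP) = 20/26 = 10/13
R = TP/(TP+FN) = 20/23 = 20/23
2 * P * R = 2 * 10/13 * 20/23 = 400/299
P + R = 10/13 + 20/23 = 490/299
F1 = 400/299 / 490/299 = 40/49

40/49


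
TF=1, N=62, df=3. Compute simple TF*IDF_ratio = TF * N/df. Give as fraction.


TF * (N/df)
= 1 * (62/3)
= 1 * 62/3
= 62/3

62/3


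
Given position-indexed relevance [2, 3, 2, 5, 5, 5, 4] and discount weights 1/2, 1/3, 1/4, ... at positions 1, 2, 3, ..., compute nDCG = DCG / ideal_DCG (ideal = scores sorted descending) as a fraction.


Position discount weights w_i = 1/(i+1) for i=1..7:
Weights = [1/2, 1/3, 1/4, 1/5, 1/6, 1/7, 1/8]
Actual relevance: [2, 3, 2, 5, 5, 5, 4]
DCG = 2/2 + 3/3 + 2/4 + 5/5 + 5/6 + 5/7 + 4/8 = 233/42
Ideal relevance (sorted desc): [5, 5, 5, 4, 3, 2, 2]
Ideal DCG = 5/2 + 5/3 + 5/4 + 4/5 + 3/6 + 2/7 + 2/8 = 1523/210
nDCG = DCG / ideal_DCG = 233/42 / 1523/210 = 1165/1523

1165/1523


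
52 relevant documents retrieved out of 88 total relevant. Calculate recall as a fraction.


Recall = retrieved_relevant / total_relevant
= 52 / 88
= 52 / (52 + 36)
= 13/22

13/22


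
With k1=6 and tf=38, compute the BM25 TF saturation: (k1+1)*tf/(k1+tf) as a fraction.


BM25 TF component = (k1+1)*tf / (k1+tf)
k1 = 6, tf = 38
Numerator = (6+1)*38 = 266
Denominator = 6 + 38 = 44
= 266/44 = 133/22

133/22


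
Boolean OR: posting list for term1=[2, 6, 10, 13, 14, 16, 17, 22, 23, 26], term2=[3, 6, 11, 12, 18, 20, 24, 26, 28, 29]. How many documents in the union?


Boolean OR: find union of posting lists
term1 docs: [2, 6, 10, 13, 14, 16, 17, 22, 23, 26]
term2 docs: [3, 6, 11, 12, 18, 20, 24, 26, 28, 29]
Union: [2, 3, 6, 10, 11, 12, 13, 14, 16, 17, 18, 20, 22, 23, 24, 26, 28, 29]
|union| = 18

18


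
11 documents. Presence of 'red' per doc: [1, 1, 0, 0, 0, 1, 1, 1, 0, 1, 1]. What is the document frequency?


Checking each document for 'red':
Doc 1: present
Doc 2: present
Doc 3: absent
Doc 4: absent
Doc 5: absent
Doc 6: present
Doc 7: present
Doc 8: present
Doc 9: absent
Doc 10: present
Doc 11: present
df = sum of presences = 1 + 1 + 0 + 0 + 0 + 1 + 1 + 1 + 0 + 1 + 1 = 7

7


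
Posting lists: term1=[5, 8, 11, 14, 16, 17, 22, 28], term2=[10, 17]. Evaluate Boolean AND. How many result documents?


Boolean AND: find intersection of posting lists
term1 docs: [5, 8, 11, 14, 16, 17, 22, 28]
term2 docs: [10, 17]
Intersection: [17]
|intersection| = 1

1


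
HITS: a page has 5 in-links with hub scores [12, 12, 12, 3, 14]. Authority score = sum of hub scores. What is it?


Authority = sum of hub scores of in-linkers
In-link 1: hub score = 12
In-link 2: hub score = 12
In-link 3: hub score = 12
In-link 4: hub score = 3
In-link 5: hub score = 14
Authority = 12 + 12 + 12 + 3 + 14 = 53

53


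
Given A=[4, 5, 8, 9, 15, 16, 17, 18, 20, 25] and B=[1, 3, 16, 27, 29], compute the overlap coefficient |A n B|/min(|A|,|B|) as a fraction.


A intersect B = [16]
|A intersect B| = 1
min(|A|, |B|) = min(10, 5) = 5
Overlap = 1 / 5 = 1/5

1/5


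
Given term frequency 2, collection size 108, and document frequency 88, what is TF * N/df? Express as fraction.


TF * (N/df)
= 2 * (108/88)
= 2 * 27/22
= 27/11

27/11


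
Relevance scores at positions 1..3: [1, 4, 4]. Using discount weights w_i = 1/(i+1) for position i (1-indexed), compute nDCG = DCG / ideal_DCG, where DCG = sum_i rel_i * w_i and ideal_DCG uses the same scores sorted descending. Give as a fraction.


Position discount weights w_i = 1/(i+1) for i=1..3:
Weights = [1/2, 1/3, 1/4]
Actual relevance: [1, 4, 4]
DCG = 1/2 + 4/3 + 4/4 = 17/6
Ideal relevance (sorted desc): [4, 4, 1]
Ideal DCG = 4/2 + 4/3 + 1/4 = 43/12
nDCG = DCG / ideal_DCG = 17/6 / 43/12 = 34/43

34/43


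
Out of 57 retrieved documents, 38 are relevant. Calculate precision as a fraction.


Precision = relevant_retrieved / total_retrieved
= 38 / 57
= 38 / (38 + 19)
= 2/3

2/3


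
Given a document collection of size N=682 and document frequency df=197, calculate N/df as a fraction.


IDF ratio = N / df
= 682 / 197
= 682/197

682/197


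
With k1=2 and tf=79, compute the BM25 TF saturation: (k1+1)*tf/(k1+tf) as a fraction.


BM25 TF component = (k1+1)*tf / (k1+tf)
k1 = 2, tf = 79
Numerator = (2+1)*79 = 237
Denominator = 2 + 79 = 81
= 237/81 = 79/27

79/27


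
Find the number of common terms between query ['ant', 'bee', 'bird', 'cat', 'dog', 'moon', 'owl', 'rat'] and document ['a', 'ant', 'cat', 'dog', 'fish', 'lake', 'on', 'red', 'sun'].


Query terms: ['ant', 'bee', 'bird', 'cat', 'dog', 'moon', 'owl', 'rat']
Document terms: ['a', 'ant', 'cat', 'dog', 'fish', 'lake', 'on', 'red', 'sun']
Common terms: ['ant', 'cat', 'dog']
Overlap count = 3

3


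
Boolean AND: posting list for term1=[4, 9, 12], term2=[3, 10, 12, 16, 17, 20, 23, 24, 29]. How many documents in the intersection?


Boolean AND: find intersection of posting lists
term1 docs: [4, 9, 12]
term2 docs: [3, 10, 12, 16, 17, 20, 23, 24, 29]
Intersection: [12]
|intersection| = 1

1


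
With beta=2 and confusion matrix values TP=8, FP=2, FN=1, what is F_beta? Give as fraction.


P = TP/(TP+FP) = 8/10 = 4/5
R = TP/(TP+FN) = 8/9 = 8/9
beta^2 = 2^2 = 4
(1 + beta^2) = 5
Numerator = (1+beta^2)*P*R = 32/9
Denominator = beta^2*P + R = 16/5 + 8/9 = 184/45
F_beta = 20/23

20/23


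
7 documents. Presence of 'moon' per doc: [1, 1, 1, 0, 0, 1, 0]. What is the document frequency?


Checking each document for 'moon':
Doc 1: present
Doc 2: present
Doc 3: present
Doc 4: absent
Doc 5: absent
Doc 6: present
Doc 7: absent
df = sum of presences = 1 + 1 + 1 + 0 + 0 + 1 + 0 = 4

4


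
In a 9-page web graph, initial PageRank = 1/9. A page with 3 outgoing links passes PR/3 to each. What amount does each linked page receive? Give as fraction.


Initial PR = 1/9 = 1/9
Outlinks = 3
Contribution per link = PR / outlinks
= 1/9 / 3
= 1/27

1/27


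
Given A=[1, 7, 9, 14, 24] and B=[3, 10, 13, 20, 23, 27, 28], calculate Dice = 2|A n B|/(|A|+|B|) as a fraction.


A intersect B = []
|A intersect B| = 0
|A| = 5, |B| = 7
Dice = 2*0 / (5+7)
= 0 / 12 = 0

0


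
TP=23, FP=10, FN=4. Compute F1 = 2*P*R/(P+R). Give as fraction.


F1 = 2 * P * R / (P + R)
P = TP/(TP+FP) = 23/33 = 23/33
R = TP/(TP+FN) = 23/27 = 23/27
2 * P * R = 2 * 23/33 * 23/27 = 1058/891
P + R = 23/33 + 23/27 = 460/297
F1 = 1058/891 / 460/297 = 23/30

23/30


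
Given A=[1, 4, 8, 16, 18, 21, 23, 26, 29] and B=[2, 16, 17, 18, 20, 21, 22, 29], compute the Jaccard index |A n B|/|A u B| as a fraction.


A intersect B = [16, 18, 21, 29]
|A intersect B| = 4
A union B = [1, 2, 4, 8, 16, 17, 18, 20, 21, 22, 23, 26, 29]
|A union B| = 13
Jaccard = 4/13 = 4/13

4/13


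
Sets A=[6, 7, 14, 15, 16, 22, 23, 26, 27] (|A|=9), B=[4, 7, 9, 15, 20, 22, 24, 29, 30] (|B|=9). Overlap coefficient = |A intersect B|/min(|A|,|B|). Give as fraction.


A intersect B = [7, 15, 22]
|A intersect B| = 3
min(|A|, |B|) = min(9, 9) = 9
Overlap = 3 / 9 = 1/3

1/3


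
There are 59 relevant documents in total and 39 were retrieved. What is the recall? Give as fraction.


Recall = retrieved_relevant / total_relevant
= 39 / 59
= 39 / (39 + 20)
= 39/59

39/59


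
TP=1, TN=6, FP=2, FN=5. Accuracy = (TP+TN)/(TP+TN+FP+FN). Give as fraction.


Accuracy = (TP + TN) / (TP + TN + FP + FN)
TP + TN = 1 + 6 = 7
Total = 1 + 6 + 2 + 5 = 14
Accuracy = 7 / 14 = 1/2

1/2


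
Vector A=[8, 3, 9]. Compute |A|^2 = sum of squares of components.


|A|^2 = sum of squared components
A[0]^2 = 8^2 = 64
A[1]^2 = 3^2 = 9
A[2]^2 = 9^2 = 81
Sum = 64 + 9 + 81 = 154

154


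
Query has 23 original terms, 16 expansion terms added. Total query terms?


Original terms: 23
Expansion terms: 16
Total = 23 + 16 = 39

39


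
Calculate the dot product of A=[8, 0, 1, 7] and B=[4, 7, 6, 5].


Dot product = sum of element-wise products
A[0]*B[0] = 8*4 = 32
A[1]*B[1] = 0*7 = 0
A[2]*B[2] = 1*6 = 6
A[3]*B[3] = 7*5 = 35
Sum = 32 + 0 + 6 + 35 = 73

73


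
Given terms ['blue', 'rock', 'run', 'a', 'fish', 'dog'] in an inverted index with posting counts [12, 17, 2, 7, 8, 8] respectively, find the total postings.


Summing posting list sizes:
'blue': 12 postings
'rock': 17 postings
'run': 2 postings
'a': 7 postings
'fish': 8 postings
'dog': 8 postings
Total = 12 + 17 + 2 + 7 + 8 + 8 = 54

54


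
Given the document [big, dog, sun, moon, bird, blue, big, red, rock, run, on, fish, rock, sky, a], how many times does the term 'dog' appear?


Document has 15 words
Scanning for 'dog':
Found at positions: [1]
Count = 1

1


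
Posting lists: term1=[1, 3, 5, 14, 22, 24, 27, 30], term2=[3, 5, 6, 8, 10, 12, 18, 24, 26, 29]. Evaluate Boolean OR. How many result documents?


Boolean OR: find union of posting lists
term1 docs: [1, 3, 5, 14, 22, 24, 27, 30]
term2 docs: [3, 5, 6, 8, 10, 12, 18, 24, 26, 29]
Union: [1, 3, 5, 6, 8, 10, 12, 14, 18, 22, 24, 26, 27, 29, 30]
|union| = 15

15


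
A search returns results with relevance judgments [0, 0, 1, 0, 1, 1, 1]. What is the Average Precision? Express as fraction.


Computing P@k for each relevant position:
Position 1: not relevant
Position 2: not relevant
Position 3: relevant, P@3 = 1/3 = 1/3
Position 4: not relevant
Position 5: relevant, P@5 = 2/5 = 2/5
Position 6: relevant, P@6 = 3/6 = 1/2
Position 7: relevant, P@7 = 4/7 = 4/7
Sum of P@k = 1/3 + 2/5 + 1/2 + 4/7 = 379/210
AP = 379/210 / 4 = 379/840

379/840


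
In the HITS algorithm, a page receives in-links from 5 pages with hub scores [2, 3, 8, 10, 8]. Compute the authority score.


Authority = sum of hub scores of in-linkers
In-link 1: hub score = 2
In-link 2: hub score = 3
In-link 3: hub score = 8
In-link 4: hub score = 10
In-link 5: hub score = 8
Authority = 2 + 3 + 8 + 10 + 8 = 31

31


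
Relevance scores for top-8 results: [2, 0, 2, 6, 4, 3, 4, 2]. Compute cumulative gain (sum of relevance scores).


Cumulative Gain = sum of relevance scores
Position 1: rel=2, running sum=2
Position 2: rel=0, running sum=2
Position 3: rel=2, running sum=4
Position 4: rel=6, running sum=10
Position 5: rel=4, running sum=14
Position 6: rel=3, running sum=17
Position 7: rel=4, running sum=21
Position 8: rel=2, running sum=23
CG = 23

23


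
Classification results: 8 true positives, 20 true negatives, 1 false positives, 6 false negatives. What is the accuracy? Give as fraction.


Accuracy = (TP + TN) / (TP + TN + FP + FN)
TP + TN = 8 + 20 = 28
Total = 8 + 20 + 1 + 6 = 35
Accuracy = 28 / 35 = 4/5

4/5


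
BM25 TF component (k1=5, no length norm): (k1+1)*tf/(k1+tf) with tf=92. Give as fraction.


BM25 TF component = (k1+1)*tf / (k1+tf)
k1 = 5, tf = 92
Numerator = (5+1)*92 = 552
Denominator = 5 + 92 = 97
= 552/97 = 552/97

552/97


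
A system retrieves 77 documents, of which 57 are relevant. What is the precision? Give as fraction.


Precision = relevant_retrieved / total_retrieved
= 57 / 77
= 57 / (57 + 20)
= 57/77

57/77


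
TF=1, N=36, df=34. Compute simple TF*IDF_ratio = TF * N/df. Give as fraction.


TF * (N/df)
= 1 * (36/34)
= 1 * 18/17
= 18/17

18/17


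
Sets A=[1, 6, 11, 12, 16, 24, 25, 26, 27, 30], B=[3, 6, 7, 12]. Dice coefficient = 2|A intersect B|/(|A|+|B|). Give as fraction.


A intersect B = [6, 12]
|A intersect B| = 2
|A| = 10, |B| = 4
Dice = 2*2 / (10+4)
= 4 / 14 = 2/7

2/7


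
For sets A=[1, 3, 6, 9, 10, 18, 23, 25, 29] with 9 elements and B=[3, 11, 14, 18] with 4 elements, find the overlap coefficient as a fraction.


A intersect B = [3, 18]
|A intersect B| = 2
min(|A|, |B|) = min(9, 4) = 4
Overlap = 2 / 4 = 1/2

1/2


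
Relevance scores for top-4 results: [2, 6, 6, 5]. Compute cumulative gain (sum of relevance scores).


Cumulative Gain = sum of relevance scores
Position 1: rel=2, running sum=2
Position 2: rel=6, running sum=8
Position 3: rel=6, running sum=14
Position 4: rel=5, running sum=19
CG = 19

19


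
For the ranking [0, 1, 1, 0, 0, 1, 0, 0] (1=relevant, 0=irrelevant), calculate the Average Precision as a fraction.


Computing P@k for each relevant position:
Position 1: not relevant
Position 2: relevant, P@2 = 1/2 = 1/2
Position 3: relevant, P@3 = 2/3 = 2/3
Position 4: not relevant
Position 5: not relevant
Position 6: relevant, P@6 = 3/6 = 1/2
Position 7: not relevant
Position 8: not relevant
Sum of P@k = 1/2 + 2/3 + 1/2 = 5/3
AP = 5/3 / 3 = 5/9

5/9


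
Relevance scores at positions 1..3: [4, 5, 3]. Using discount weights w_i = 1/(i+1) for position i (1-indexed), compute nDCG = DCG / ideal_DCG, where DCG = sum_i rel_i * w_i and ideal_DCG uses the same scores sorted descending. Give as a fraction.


Position discount weights w_i = 1/(i+1) for i=1..3:
Weights = [1/2, 1/3, 1/4]
Actual relevance: [4, 5, 3]
DCG = 4/2 + 5/3 + 3/4 = 53/12
Ideal relevance (sorted desc): [5, 4, 3]
Ideal DCG = 5/2 + 4/3 + 3/4 = 55/12
nDCG = DCG / ideal_DCG = 53/12 / 55/12 = 53/55

53/55


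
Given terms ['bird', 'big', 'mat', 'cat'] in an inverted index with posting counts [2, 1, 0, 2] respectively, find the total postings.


Summing posting list sizes:
'bird': 2 postings
'big': 1 postings
'mat': 0 postings
'cat': 2 postings
Total = 2 + 1 + 0 + 2 = 5

5


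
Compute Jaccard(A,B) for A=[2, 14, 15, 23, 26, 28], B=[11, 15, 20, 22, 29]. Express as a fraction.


A intersect B = [15]
|A intersect B| = 1
A union B = [2, 11, 14, 15, 20, 22, 23, 26, 28, 29]
|A union B| = 10
Jaccard = 1/10 = 1/10

1/10


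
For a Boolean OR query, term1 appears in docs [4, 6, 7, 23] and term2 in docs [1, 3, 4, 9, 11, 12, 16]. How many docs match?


Boolean OR: find union of posting lists
term1 docs: [4, 6, 7, 23]
term2 docs: [1, 3, 4, 9, 11, 12, 16]
Union: [1, 3, 4, 6, 7, 9, 11, 12, 16, 23]
|union| = 10

10


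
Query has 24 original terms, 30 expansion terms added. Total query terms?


Original terms: 24
Expansion terms: 30
Total = 24 + 30 = 54

54


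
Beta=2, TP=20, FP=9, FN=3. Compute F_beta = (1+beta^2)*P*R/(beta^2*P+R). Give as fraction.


P = TP/(TP+FP) = 20/29 = 20/29
R = TP/(TP+FN) = 20/23 = 20/23
beta^2 = 2^2 = 4
(1 + beta^2) = 5
Numerator = (1+beta^2)*P*R = 2000/667
Denominator = beta^2*P + R = 80/29 + 20/23 = 2420/667
F_beta = 100/121

100/121


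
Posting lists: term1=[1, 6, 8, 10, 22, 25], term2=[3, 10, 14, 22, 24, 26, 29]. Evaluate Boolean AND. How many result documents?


Boolean AND: find intersection of posting lists
term1 docs: [1, 6, 8, 10, 22, 25]
term2 docs: [3, 10, 14, 22, 24, 26, 29]
Intersection: [10, 22]
|intersection| = 2

2


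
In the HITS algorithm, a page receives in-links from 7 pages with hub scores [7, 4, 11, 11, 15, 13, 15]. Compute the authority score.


Authority = sum of hub scores of in-linkers
In-link 1: hub score = 7
In-link 2: hub score = 4
In-link 3: hub score = 11
In-link 4: hub score = 11
In-link 5: hub score = 15
In-link 6: hub score = 13
In-link 7: hub score = 15
Authority = 7 + 4 + 11 + 11 + 15 + 13 + 15 = 76

76


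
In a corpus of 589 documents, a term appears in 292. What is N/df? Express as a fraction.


IDF ratio = N / df
= 589 / 292
= 589/292

589/292


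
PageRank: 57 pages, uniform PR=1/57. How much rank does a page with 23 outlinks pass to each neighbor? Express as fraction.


Initial PR = 1/57 = 1/57
Outlinks = 23
Contribution per link = PR / outlinks
= 1/57 / 23
= 1/1311

1/1311


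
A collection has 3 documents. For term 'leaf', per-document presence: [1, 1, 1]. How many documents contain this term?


Checking each document for 'leaf':
Doc 1: present
Doc 2: present
Doc 3: present
df = sum of presences = 1 + 1 + 1 = 3

3


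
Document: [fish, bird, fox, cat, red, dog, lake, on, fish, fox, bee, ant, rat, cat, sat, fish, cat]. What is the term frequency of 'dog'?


Document has 17 words
Scanning for 'dog':
Found at positions: [5]
Count = 1

1


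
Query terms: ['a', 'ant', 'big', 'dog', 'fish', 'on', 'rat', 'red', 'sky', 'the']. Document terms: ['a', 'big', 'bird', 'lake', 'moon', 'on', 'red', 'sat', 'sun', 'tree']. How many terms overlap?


Query terms: ['a', 'ant', 'big', 'dog', 'fish', 'on', 'rat', 'red', 'sky', 'the']
Document terms: ['a', 'big', 'bird', 'lake', 'moon', 'on', 'red', 'sat', 'sun', 'tree']
Common terms: ['a', 'big', 'on', 'red']
Overlap count = 4

4


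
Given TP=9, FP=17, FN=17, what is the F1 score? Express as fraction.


F1 = 2 * P * R / (P + R)
P = TP/(TP+FP) = 9/26 = 9/26
R = TP/(TP+FN) = 9/26 = 9/26
2 * P * R = 2 * 9/26 * 9/26 = 81/338
P + R = 9/26 + 9/26 = 9/13
F1 = 81/338 / 9/13 = 9/26

9/26


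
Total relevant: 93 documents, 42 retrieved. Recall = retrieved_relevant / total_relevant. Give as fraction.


Recall = retrieved_relevant / total_relevant
= 42 / 93
= 42 / (42 + 51)
= 14/31

14/31


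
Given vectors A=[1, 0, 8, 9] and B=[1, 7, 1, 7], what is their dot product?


Dot product = sum of element-wise products
A[0]*B[0] = 1*1 = 1
A[1]*B[1] = 0*7 = 0
A[2]*B[2] = 8*1 = 8
A[3]*B[3] = 9*7 = 63
Sum = 1 + 0 + 8 + 63 = 72

72


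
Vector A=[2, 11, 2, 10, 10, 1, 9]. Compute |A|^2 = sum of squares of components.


|A|^2 = sum of squared components
A[0]^2 = 2^2 = 4
A[1]^2 = 11^2 = 121
A[2]^2 = 2^2 = 4
A[3]^2 = 10^2 = 100
A[4]^2 = 10^2 = 100
A[5]^2 = 1^2 = 1
A[6]^2 = 9^2 = 81
Sum = 4 + 121 + 4 + 100 + 100 + 1 + 81 = 411

411


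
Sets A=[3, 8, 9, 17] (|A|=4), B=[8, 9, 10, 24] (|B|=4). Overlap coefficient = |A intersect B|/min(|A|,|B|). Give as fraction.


A intersect B = [8, 9]
|A intersect B| = 2
min(|A|, |B|) = min(4, 4) = 4
Overlap = 2 / 4 = 1/2

1/2


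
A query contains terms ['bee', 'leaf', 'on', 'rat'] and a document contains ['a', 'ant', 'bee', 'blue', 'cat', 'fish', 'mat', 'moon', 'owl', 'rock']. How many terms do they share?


Query terms: ['bee', 'leaf', 'on', 'rat']
Document terms: ['a', 'ant', 'bee', 'blue', 'cat', 'fish', 'mat', 'moon', 'owl', 'rock']
Common terms: ['bee']
Overlap count = 1

1


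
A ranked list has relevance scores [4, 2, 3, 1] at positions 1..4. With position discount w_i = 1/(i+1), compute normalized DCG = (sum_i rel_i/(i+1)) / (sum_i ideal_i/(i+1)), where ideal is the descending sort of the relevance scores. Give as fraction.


Position discount weights w_i = 1/(i+1) for i=1..4:
Weights = [1/2, 1/3, 1/4, 1/5]
Actual relevance: [4, 2, 3, 1]
DCG = 4/2 + 2/3 + 3/4 + 1/5 = 217/60
Ideal relevance (sorted desc): [4, 3, 2, 1]
Ideal DCG = 4/2 + 3/3 + 2/4 + 1/5 = 37/10
nDCG = DCG / ideal_DCG = 217/60 / 37/10 = 217/222

217/222


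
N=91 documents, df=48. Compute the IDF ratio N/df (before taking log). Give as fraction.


IDF ratio = N / df
= 91 / 48
= 91/48

91/48


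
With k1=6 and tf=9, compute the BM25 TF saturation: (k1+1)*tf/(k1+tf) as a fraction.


BM25 TF component = (k1+1)*tf / (k1+tf)
k1 = 6, tf = 9
Numerator = (6+1)*9 = 63
Denominator = 6 + 9 = 15
= 63/15 = 21/5

21/5


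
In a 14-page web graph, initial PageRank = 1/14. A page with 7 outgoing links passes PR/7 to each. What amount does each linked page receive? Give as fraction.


Initial PR = 1/14 = 1/14
Outlinks = 7
Contribution per link = PR / outlinks
= 1/14 / 7
= 1/98

1/98


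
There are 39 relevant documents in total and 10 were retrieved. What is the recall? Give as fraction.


Recall = retrieved_relevant / total_relevant
= 10 / 39
= 10 / (10 + 29)
= 10/39

10/39


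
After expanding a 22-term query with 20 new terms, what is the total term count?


Original terms: 22
Expansion terms: 20
Total = 22 + 20 = 42

42


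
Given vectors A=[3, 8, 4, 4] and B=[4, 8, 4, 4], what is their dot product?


Dot product = sum of element-wise products
A[0]*B[0] = 3*4 = 12
A[1]*B[1] = 8*8 = 64
A[2]*B[2] = 4*4 = 16
A[3]*B[3] = 4*4 = 16
Sum = 12 + 64 + 16 + 16 = 108

108


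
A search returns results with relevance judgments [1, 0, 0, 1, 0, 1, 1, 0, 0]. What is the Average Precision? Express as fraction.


Computing P@k for each relevant position:
Position 1: relevant, P@1 = 1/1 = 1
Position 2: not relevant
Position 3: not relevant
Position 4: relevant, P@4 = 2/4 = 1/2
Position 5: not relevant
Position 6: relevant, P@6 = 3/6 = 1/2
Position 7: relevant, P@7 = 4/7 = 4/7
Position 8: not relevant
Position 9: not relevant
Sum of P@k = 1 + 1/2 + 1/2 + 4/7 = 18/7
AP = 18/7 / 4 = 9/14

9/14


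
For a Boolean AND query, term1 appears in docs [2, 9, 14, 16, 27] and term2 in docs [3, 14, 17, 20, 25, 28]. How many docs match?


Boolean AND: find intersection of posting lists
term1 docs: [2, 9, 14, 16, 27]
term2 docs: [3, 14, 17, 20, 25, 28]
Intersection: [14]
|intersection| = 1

1


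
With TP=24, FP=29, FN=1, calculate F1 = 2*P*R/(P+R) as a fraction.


F1 = 2 * P * R / (P + R)
P = TP/(TP+FP) = 24/53 = 24/53
R = TP/(TP+FN) = 24/25 = 24/25
2 * P * R = 2 * 24/53 * 24/25 = 1152/1325
P + R = 24/53 + 24/25 = 1872/1325
F1 = 1152/1325 / 1872/1325 = 8/13

8/13


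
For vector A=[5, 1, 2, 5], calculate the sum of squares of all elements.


|A|^2 = sum of squared components
A[0]^2 = 5^2 = 25
A[1]^2 = 1^2 = 1
A[2]^2 = 2^2 = 4
A[3]^2 = 5^2 = 25
Sum = 25 + 1 + 4 + 25 = 55

55


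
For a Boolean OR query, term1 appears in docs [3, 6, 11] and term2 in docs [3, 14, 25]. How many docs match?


Boolean OR: find union of posting lists
term1 docs: [3, 6, 11]
term2 docs: [3, 14, 25]
Union: [3, 6, 11, 14, 25]
|union| = 5

5


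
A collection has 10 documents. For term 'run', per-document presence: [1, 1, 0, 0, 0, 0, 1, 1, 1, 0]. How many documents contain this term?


Checking each document for 'run':
Doc 1: present
Doc 2: present
Doc 3: absent
Doc 4: absent
Doc 5: absent
Doc 6: absent
Doc 7: present
Doc 8: present
Doc 9: present
Doc 10: absent
df = sum of presences = 1 + 1 + 0 + 0 + 0 + 0 + 1 + 1 + 1 + 0 = 5

5


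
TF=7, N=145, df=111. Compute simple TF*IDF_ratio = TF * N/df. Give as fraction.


TF * (N/df)
= 7 * (145/111)
= 7 * 145/111
= 1015/111

1015/111


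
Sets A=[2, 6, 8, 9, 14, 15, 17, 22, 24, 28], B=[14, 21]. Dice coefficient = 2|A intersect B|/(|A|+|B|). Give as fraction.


A intersect B = [14]
|A intersect B| = 1
|A| = 10, |B| = 2
Dice = 2*1 / (10+2)
= 2 / 12 = 1/6

1/6


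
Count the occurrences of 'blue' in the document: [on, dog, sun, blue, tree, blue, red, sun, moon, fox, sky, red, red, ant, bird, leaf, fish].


Document has 17 words
Scanning for 'blue':
Found at positions: [3, 5]
Count = 2

2


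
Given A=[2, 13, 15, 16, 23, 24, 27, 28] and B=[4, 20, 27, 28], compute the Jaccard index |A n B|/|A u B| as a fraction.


A intersect B = [27, 28]
|A intersect B| = 2
A union B = [2, 4, 13, 15, 16, 20, 23, 24, 27, 28]
|A union B| = 10
Jaccard = 2/10 = 1/5

1/5


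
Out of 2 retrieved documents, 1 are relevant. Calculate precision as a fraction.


Precision = relevant_retrieved / total_retrieved
= 1 / 2
= 1 / (1 + 1)
= 1/2

1/2


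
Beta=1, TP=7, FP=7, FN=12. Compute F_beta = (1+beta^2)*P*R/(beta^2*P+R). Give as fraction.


P = TP/(TP+FP) = 7/14 = 1/2
R = TP/(TP+FN) = 7/19 = 7/19
beta^2 = 1^2 = 1
(1 + beta^2) = 2
Numerator = (1+beta^2)*P*R = 7/19
Denominator = beta^2*P + R = 1/2 + 7/19 = 33/38
F_beta = 14/33

14/33


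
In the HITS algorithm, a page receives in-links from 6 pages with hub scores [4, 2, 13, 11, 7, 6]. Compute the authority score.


Authority = sum of hub scores of in-linkers
In-link 1: hub score = 4
In-link 2: hub score = 2
In-link 3: hub score = 13
In-link 4: hub score = 11
In-link 5: hub score = 7
In-link 6: hub score = 6
Authority = 4 + 2 + 13 + 11 + 7 + 6 = 43

43


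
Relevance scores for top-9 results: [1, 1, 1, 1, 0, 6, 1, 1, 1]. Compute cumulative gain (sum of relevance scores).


Cumulative Gain = sum of relevance scores
Position 1: rel=1, running sum=1
Position 2: rel=1, running sum=2
Position 3: rel=1, running sum=3
Position 4: rel=1, running sum=4
Position 5: rel=0, running sum=4
Position 6: rel=6, running sum=10
Position 7: rel=1, running sum=11
Position 8: rel=1, running sum=12
Position 9: rel=1, running sum=13
CG = 13

13


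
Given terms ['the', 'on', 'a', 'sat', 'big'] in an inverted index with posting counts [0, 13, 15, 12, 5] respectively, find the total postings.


Summing posting list sizes:
'the': 0 postings
'on': 13 postings
'a': 15 postings
'sat': 12 postings
'big': 5 postings
Total = 0 + 13 + 15 + 12 + 5 = 45

45


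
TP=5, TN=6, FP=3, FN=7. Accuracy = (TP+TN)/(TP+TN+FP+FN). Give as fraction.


Accuracy = (TP + TN) / (TP + TN + FP + FN)
TP + TN = 5 + 6 = 11
Total = 5 + 6 + 3 + 7 = 21
Accuracy = 11 / 21 = 11/21

11/21


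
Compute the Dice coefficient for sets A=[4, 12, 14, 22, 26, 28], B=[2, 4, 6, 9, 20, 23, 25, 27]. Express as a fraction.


A intersect B = [4]
|A intersect B| = 1
|A| = 6, |B| = 8
Dice = 2*1 / (6+8)
= 2 / 14 = 1/7

1/7


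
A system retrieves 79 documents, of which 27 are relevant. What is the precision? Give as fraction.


Precision = relevant_retrieved / total_retrieved
= 27 / 79
= 27 / (27 + 52)
= 27/79

27/79


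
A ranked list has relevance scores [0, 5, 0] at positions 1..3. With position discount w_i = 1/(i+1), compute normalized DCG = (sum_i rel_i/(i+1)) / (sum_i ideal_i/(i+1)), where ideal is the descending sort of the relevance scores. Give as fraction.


Position discount weights w_i = 1/(i+1) for i=1..3:
Weights = [1/2, 1/3, 1/4]
Actual relevance: [0, 5, 0]
DCG = 0/2 + 5/3 + 0/4 = 5/3
Ideal relevance (sorted desc): [5, 0, 0]
Ideal DCG = 5/2 + 0/3 + 0/4 = 5/2
nDCG = DCG / ideal_DCG = 5/3 / 5/2 = 2/3

2/3


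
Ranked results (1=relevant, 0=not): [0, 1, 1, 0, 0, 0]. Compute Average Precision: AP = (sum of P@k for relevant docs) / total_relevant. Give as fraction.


Computing P@k for each relevant position:
Position 1: not relevant
Position 2: relevant, P@2 = 1/2 = 1/2
Position 3: relevant, P@3 = 2/3 = 2/3
Position 4: not relevant
Position 5: not relevant
Position 6: not relevant
Sum of P@k = 1/2 + 2/3 = 7/6
AP = 7/6 / 2 = 7/12

7/12


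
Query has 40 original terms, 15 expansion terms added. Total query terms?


Original terms: 40
Expansion terms: 15
Total = 40 + 15 = 55

55


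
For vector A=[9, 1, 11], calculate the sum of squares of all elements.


|A|^2 = sum of squared components
A[0]^2 = 9^2 = 81
A[1]^2 = 1^2 = 1
A[2]^2 = 11^2 = 121
Sum = 81 + 1 + 121 = 203

203


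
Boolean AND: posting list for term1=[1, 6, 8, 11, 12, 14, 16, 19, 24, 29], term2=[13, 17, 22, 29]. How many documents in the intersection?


Boolean AND: find intersection of posting lists
term1 docs: [1, 6, 8, 11, 12, 14, 16, 19, 24, 29]
term2 docs: [13, 17, 22, 29]
Intersection: [29]
|intersection| = 1

1


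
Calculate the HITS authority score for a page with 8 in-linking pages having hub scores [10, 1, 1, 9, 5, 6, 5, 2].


Authority = sum of hub scores of in-linkers
In-link 1: hub score = 10
In-link 2: hub score = 1
In-link 3: hub score = 1
In-link 4: hub score = 9
In-link 5: hub score = 5
In-link 6: hub score = 6
In-link 7: hub score = 5
In-link 8: hub score = 2
Authority = 10 + 1 + 1 + 9 + 5 + 6 + 5 + 2 = 39

39


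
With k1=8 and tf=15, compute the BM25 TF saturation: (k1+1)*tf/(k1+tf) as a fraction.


BM25 TF component = (k1+1)*tf / (k1+tf)
k1 = 8, tf = 15
Numerator = (8+1)*15 = 135
Denominator = 8 + 15 = 23
= 135/23 = 135/23

135/23


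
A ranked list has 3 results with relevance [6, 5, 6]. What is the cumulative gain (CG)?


Cumulative Gain = sum of relevance scores
Position 1: rel=6, running sum=6
Position 2: rel=5, running sum=11
Position 3: rel=6, running sum=17
CG = 17

17


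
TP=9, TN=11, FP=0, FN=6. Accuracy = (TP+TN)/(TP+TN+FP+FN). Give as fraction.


Accuracy = (TP + TN) / (TP + TN + FP + FN)
TP + TN = 9 + 11 = 20
Total = 9 + 11 + 0 + 6 = 26
Accuracy = 20 / 26 = 10/13

10/13


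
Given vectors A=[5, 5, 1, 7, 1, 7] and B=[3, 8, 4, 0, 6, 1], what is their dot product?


Dot product = sum of element-wise products
A[0]*B[0] = 5*3 = 15
A[1]*B[1] = 5*8 = 40
A[2]*B[2] = 1*4 = 4
A[3]*B[3] = 7*0 = 0
A[4]*B[4] = 1*6 = 6
A[5]*B[5] = 7*1 = 7
Sum = 15 + 40 + 4 + 0 + 6 + 7 = 72

72


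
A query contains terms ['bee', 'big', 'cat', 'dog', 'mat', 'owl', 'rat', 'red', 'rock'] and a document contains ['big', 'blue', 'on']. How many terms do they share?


Query terms: ['bee', 'big', 'cat', 'dog', 'mat', 'owl', 'rat', 'red', 'rock']
Document terms: ['big', 'blue', 'on']
Common terms: ['big']
Overlap count = 1

1


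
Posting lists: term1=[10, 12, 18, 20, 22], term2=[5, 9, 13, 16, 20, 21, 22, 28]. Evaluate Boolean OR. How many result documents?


Boolean OR: find union of posting lists
term1 docs: [10, 12, 18, 20, 22]
term2 docs: [5, 9, 13, 16, 20, 21, 22, 28]
Union: [5, 9, 10, 12, 13, 16, 18, 20, 21, 22, 28]
|union| = 11

11


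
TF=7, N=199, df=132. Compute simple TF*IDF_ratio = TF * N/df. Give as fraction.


TF * (N/df)
= 7 * (199/132)
= 7 * 199/132
= 1393/132

1393/132


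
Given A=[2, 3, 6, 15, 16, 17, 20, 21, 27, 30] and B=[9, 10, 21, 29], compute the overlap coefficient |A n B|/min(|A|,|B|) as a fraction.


A intersect B = [21]
|A intersect B| = 1
min(|A|, |B|) = min(10, 4) = 4
Overlap = 1 / 4 = 1/4

1/4


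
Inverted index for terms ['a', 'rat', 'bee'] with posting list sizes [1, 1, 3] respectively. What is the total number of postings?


Summing posting list sizes:
'a': 1 postings
'rat': 1 postings
'bee': 3 postings
Total = 1 + 1 + 3 = 5

5


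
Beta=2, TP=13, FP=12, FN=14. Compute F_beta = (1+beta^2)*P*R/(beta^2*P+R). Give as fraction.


P = TP/(TP+FP) = 13/25 = 13/25
R = TP/(TP+FN) = 13/27 = 13/27
beta^2 = 2^2 = 4
(1 + beta^2) = 5
Numerator = (1+beta^2)*P*R = 169/135
Denominator = beta^2*P + R = 52/25 + 13/27 = 1729/675
F_beta = 65/133

65/133


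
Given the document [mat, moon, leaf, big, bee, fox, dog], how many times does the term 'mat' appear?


Document has 7 words
Scanning for 'mat':
Found at positions: [0]
Count = 1

1


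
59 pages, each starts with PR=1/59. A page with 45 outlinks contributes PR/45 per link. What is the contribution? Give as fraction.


Initial PR = 1/59 = 1/59
Outlinks = 45
Contribution per link = PR / outlinks
= 1/59 / 45
= 1/2655

1/2655


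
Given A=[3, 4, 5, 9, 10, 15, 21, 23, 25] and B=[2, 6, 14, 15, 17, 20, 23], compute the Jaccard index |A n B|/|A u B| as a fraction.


A intersect B = [15, 23]
|A intersect B| = 2
A union B = [2, 3, 4, 5, 6, 9, 10, 14, 15, 17, 20, 21, 23, 25]
|A union B| = 14
Jaccard = 2/14 = 1/7

1/7


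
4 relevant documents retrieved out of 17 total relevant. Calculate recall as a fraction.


Recall = retrieved_relevant / total_relevant
= 4 / 17
= 4 / (4 + 13)
= 4/17

4/17


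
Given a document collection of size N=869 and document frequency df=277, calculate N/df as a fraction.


IDF ratio = N / df
= 869 / 277
= 869/277

869/277


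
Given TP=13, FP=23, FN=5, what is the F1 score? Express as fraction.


F1 = 2 * P * R / (P + R)
P = TP/(TP+FP) = 13/36 = 13/36
R = TP/(TP+FN) = 13/18 = 13/18
2 * P * R = 2 * 13/36 * 13/18 = 169/324
P + R = 13/36 + 13/18 = 13/12
F1 = 169/324 / 13/12 = 13/27

13/27


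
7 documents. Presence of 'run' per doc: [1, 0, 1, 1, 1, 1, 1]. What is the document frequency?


Checking each document for 'run':
Doc 1: present
Doc 2: absent
Doc 3: present
Doc 4: present
Doc 5: present
Doc 6: present
Doc 7: present
df = sum of presences = 1 + 0 + 1 + 1 + 1 + 1 + 1 = 6

6


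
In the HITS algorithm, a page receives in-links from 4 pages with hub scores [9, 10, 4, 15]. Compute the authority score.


Authority = sum of hub scores of in-linkers
In-link 1: hub score = 9
In-link 2: hub score = 10
In-link 3: hub score = 4
In-link 4: hub score = 15
Authority = 9 + 10 + 4 + 15 = 38

38


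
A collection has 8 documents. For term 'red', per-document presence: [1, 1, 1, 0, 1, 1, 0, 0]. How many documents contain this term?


Checking each document for 'red':
Doc 1: present
Doc 2: present
Doc 3: present
Doc 4: absent
Doc 5: present
Doc 6: present
Doc 7: absent
Doc 8: absent
df = sum of presences = 1 + 1 + 1 + 0 + 1 + 1 + 0 + 0 = 5

5


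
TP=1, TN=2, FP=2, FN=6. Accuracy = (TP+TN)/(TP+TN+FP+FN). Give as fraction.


Accuracy = (TP + TN) / (TP + TN + FP + FN)
TP + TN = 1 + 2 = 3
Total = 1 + 2 + 2 + 6 = 11
Accuracy = 3 / 11 = 3/11

3/11


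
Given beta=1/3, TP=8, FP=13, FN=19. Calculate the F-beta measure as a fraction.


P = TP/(TP+FP) = 8/21 = 8/21
R = TP/(TP+FN) = 8/27 = 8/27
beta^2 = 1/3^2 = 1/9
(1 + beta^2) = 10/9
Numerator = (1+beta^2)*P*R = 640/5103
Denominator = beta^2*P + R = 8/189 + 8/27 = 64/189
F_beta = 10/27

10/27


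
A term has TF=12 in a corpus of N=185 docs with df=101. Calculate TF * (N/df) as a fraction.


TF * (N/df)
= 12 * (185/101)
= 12 * 185/101
= 2220/101

2220/101


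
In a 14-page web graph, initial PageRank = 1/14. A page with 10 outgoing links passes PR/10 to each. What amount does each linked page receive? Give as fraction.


Initial PR = 1/14 = 1/14
Outlinks = 10
Contribution per link = PR / outlinks
= 1/14 / 10
= 1/140

1/140


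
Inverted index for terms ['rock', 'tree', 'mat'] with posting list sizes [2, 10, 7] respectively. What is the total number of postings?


Summing posting list sizes:
'rock': 2 postings
'tree': 10 postings
'mat': 7 postings
Total = 2 + 10 + 7 = 19

19


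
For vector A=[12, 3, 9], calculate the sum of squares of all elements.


|A|^2 = sum of squared components
A[0]^2 = 12^2 = 144
A[1]^2 = 3^2 = 9
A[2]^2 = 9^2 = 81
Sum = 144 + 9 + 81 = 234

234


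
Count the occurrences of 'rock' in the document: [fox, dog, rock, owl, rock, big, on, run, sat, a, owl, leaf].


Document has 12 words
Scanning for 'rock':
Found at positions: [2, 4]
Count = 2

2


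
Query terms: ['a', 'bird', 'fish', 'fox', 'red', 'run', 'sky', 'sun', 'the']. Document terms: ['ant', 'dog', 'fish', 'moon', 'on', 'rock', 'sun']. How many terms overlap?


Query terms: ['a', 'bird', 'fish', 'fox', 'red', 'run', 'sky', 'sun', 'the']
Document terms: ['ant', 'dog', 'fish', 'moon', 'on', 'rock', 'sun']
Common terms: ['fish', 'sun']
Overlap count = 2

2


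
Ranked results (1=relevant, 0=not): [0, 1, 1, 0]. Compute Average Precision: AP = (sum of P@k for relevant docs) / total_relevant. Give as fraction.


Computing P@k for each relevant position:
Position 1: not relevant
Position 2: relevant, P@2 = 1/2 = 1/2
Position 3: relevant, P@3 = 2/3 = 2/3
Position 4: not relevant
Sum of P@k = 1/2 + 2/3 = 7/6
AP = 7/6 / 2 = 7/12

7/12


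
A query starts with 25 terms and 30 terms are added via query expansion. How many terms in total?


Original terms: 25
Expansion terms: 30
Total = 25 + 30 = 55

55


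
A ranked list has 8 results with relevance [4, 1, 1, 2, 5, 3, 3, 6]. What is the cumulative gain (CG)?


Cumulative Gain = sum of relevance scores
Position 1: rel=4, running sum=4
Position 2: rel=1, running sum=5
Position 3: rel=1, running sum=6
Position 4: rel=2, running sum=8
Position 5: rel=5, running sum=13
Position 6: rel=3, running sum=16
Position 7: rel=3, running sum=19
Position 8: rel=6, running sum=25
CG = 25

25


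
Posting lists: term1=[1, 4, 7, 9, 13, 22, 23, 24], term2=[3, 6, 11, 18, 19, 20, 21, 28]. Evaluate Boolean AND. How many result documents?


Boolean AND: find intersection of posting lists
term1 docs: [1, 4, 7, 9, 13, 22, 23, 24]
term2 docs: [3, 6, 11, 18, 19, 20, 21, 28]
Intersection: []
|intersection| = 0

0


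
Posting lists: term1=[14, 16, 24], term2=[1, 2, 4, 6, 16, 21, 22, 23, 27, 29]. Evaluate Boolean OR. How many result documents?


Boolean OR: find union of posting lists
term1 docs: [14, 16, 24]
term2 docs: [1, 2, 4, 6, 16, 21, 22, 23, 27, 29]
Union: [1, 2, 4, 6, 14, 16, 21, 22, 23, 24, 27, 29]
|union| = 12

12


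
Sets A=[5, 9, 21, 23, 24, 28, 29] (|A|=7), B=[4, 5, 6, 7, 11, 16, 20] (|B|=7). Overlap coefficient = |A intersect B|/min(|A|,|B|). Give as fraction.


A intersect B = [5]
|A intersect B| = 1
min(|A|, |B|) = min(7, 7) = 7
Overlap = 1 / 7 = 1/7

1/7


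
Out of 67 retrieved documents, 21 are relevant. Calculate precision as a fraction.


Precision = relevant_retrieved / total_retrieved
= 21 / 67
= 21 / (21 + 46)
= 21/67

21/67


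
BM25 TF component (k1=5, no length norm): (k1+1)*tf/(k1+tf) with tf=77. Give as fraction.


BM25 TF component = (k1+1)*tf / (k1+tf)
k1 = 5, tf = 77
Numerator = (5+1)*77 = 462
Denominator = 5 + 77 = 82
= 462/82 = 231/41

231/41


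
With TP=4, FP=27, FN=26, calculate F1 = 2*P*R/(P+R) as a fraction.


F1 = 2 * P * R / (P + R)
P = TP/(TP+FP) = 4/31 = 4/31
R = TP/(TP+FN) = 4/30 = 2/15
2 * P * R = 2 * 4/31 * 2/15 = 16/465
P + R = 4/31 + 2/15 = 122/465
F1 = 16/465 / 122/465 = 8/61

8/61


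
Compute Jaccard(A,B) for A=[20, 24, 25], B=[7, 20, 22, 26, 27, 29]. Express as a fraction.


A intersect B = [20]
|A intersect B| = 1
A union B = [7, 20, 22, 24, 25, 26, 27, 29]
|A union B| = 8
Jaccard = 1/8 = 1/8

1/8


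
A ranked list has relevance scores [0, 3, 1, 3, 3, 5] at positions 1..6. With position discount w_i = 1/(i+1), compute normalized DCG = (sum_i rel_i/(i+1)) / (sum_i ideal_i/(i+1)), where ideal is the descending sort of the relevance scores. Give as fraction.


Position discount weights w_i = 1/(i+1) for i=1..6:
Weights = [1/2, 1/3, 1/4, 1/5, 1/6, 1/7]
Actual relevance: [0, 3, 1, 3, 3, 5]
DCG = 0/2 + 3/3 + 1/4 + 3/5 + 3/6 + 5/7 = 429/140
Ideal relevance (sorted desc): [5, 3, 3, 3, 1, 0]
Ideal DCG = 5/2 + 3/3 + 3/4 + 3/5 + 1/6 + 0/7 = 301/60
nDCG = DCG / ideal_DCG = 429/140 / 301/60 = 1287/2107

1287/2107
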